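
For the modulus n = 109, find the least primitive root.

6

φ(109) = 109 − 1 = 108 = 2^2 · 3^3.
g is a primitive root iff g^(108/q) ≢ 1 (mod 109) for each prime q ∈ {2, 3}.
g = 2: 2^54 ≡ 108; 2^36 ≡ 1 — hits 1, so not a primitive root.
g = 3: 3^54 ≡ 1 — hits 1, so not a primitive root.
g = 4: 4^54 ≡ 1 — hits 1, so not a primitive root.
g = 5: 5^54 ≡ 1 — hits 1, so not a primitive root.
g = 6: 6^54 ≡ 108; 6^36 ≡ 63 — none is 1, so 6 is a primitive root.
So 6 is the smallest generator of (Z/109Z)^×.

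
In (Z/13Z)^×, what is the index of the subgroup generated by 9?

By Lagrange's theorem, ord_13(9) divides φ(13) = 13 − 1 = 12 = 2^2 · 3.
Divisors of 12: 1, 2, 3, 4, 6, 12.
Compute 9^d (mod 13) for the divisors d until we hit 1:
9^1 ≡ 9 (mod 13)
9^2 ≡ 3 (mod 13)
9^3 ≡ 1 (mod 13) ✓
So ord_13(9) = 3, hence |⟨9⟩| = 3.
[(Z/13Z)^× : ⟨9⟩] = 12/3 = 4.

4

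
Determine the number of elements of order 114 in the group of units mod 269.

φ(269) = 269 − 1 = 268 = 2^2 · 67.
In a cyclic group of order 268, there are φ(d) elements of order d for each divisor d of 268, and zero for non-divisors.
Here 268 is not a multiple of 114, so there are no elements of order 114.

0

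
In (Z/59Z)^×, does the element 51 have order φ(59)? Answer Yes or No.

φ(59) = 59 − 1 = 58 = 2 · 29.
Test 51^(58/q) mod 59 for each prime factor q of 58:
51^29 ≡ 1 (mod 59)  [q = 2: ≡ 1 ✗]
51^2 ≡ 5 (mod 59)  [q = 29: ≢ 1 ✓]
51^29 ≡ 1 shows ord(51) | 29, strictly less than φ(59); not a primitive root.

No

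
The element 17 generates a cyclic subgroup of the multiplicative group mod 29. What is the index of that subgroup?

7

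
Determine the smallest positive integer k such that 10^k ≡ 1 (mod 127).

42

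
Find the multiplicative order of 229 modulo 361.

ord(229) | φ(361) = φ(19^2) = 19·(19−1) = 342 = 2 · 3^2 · 19.
Divisors of 342: 1, 2, 3, 6, 9, 18, 19, 38, 57, 114, 171, 342.
Check 229^d mod 361 for each divisor in increasing order:
229^1 ≡ 229 (mod 361)
229^2 ≡ 96 (mod 361)
229^3 ≡ 324 (mod 361)
229^6 ≡ 286 (mod 361)
229^9 ≡ 248 (mod 361)
229^18 ≡ 134 (mod 361)
229^19 ≡ 1 (mod 361) ✓
Hence ord(229) = 19.

19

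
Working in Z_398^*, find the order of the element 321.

99

By Lagrange's theorem, ord_398(321) divides φ(398) = φ(2)·φ(199) = 1·198 = 198 = 2 · 3^2 · 11.
Divisors of 198: 1, 2, 3, 6, 9, 11, 18, 22, 33, 66, 99, 198.
Compute 321^d (mod 398) for the divisors d until we hit 1:
321^1 ≡ 321
321^2 ≡ 357
321^3 ≡ 371
321^6 ≡ 331
321^9 ≡ 217
321^11 ≡ 257
321^18 ≡ 125
321^22 ≡ 379
321^33 ≡ 291
321^66 ≡ 305
321^99 ≡ 1
So ord_398(321) = 99.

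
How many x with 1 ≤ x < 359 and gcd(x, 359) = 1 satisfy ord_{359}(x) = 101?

φ(359) = 359 − 1 = 358 = 2 · 179.
Since (Z/359Z)^× is cyclic of order 358, the number of elements of order d is φ(d) when d | 358 and 0 otherwise.
Here 358 is not a multiple of 101, so there are no elements of order 101.

0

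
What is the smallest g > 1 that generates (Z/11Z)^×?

2

φ(11) = 11 − 1 = 10 = 2 · 5.
Test candidates g = 2, 3, … against the prime factors q ∈ {2, 5} of φ(11): g is a generator iff g^(10/q) ≢ 1 for every such q.
g = 2: 2^5 ≡ 10; 2^2 ≡ 4 — none is 1, so 2 is a primitive root.
The smallest primitive root modulo 11 is 2.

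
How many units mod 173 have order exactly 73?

φ(173) = 173 − 1 = 172 = 2^2 · 43.
In a cyclic group of order 172, there are φ(d) elements of order d for each divisor d of 172, and zero for non-divisors.
Here 172 is not a multiple of 73, so there are no elements of order 73.

0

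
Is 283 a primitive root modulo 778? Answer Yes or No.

No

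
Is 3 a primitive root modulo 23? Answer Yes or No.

φ(23) = 23 − 1 = 22 = 2 · 11.
An element g generates (Z/23Z)^× iff g^(22/q) ≢ 1 (mod 23) for each prime q ∈ {2, 11}.
3^11 ≡ 1 (mod 23)  [q = 2: ≡ 1 ✗]
3^2 ≡ 9 (mod 23)  [q = 11: ≢ 1 ✓]
Since 3^11 ≡ 1, the order of 3 divides 11 < 22, so 3 is not a primitive root.

No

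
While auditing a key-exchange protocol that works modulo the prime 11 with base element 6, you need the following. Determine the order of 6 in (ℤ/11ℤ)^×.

10

The order of 6 must divide φ(11) = 11 − 1 = 10 = 2 · 5.
Divisors of 10: 1, 2, 5, 10.
Check 6^d mod 11 for each divisor in increasing order:
6^1 ≡ 6
6^2 ≡ 3
6^5 ≡ 10
6^10 ≡ 1
Hence ord(6) = 10.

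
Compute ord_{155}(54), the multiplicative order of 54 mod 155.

10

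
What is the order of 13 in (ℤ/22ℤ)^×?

10

Since 13 ∈ (Z/22Z)^×, its order divides φ(22) = φ(2)·φ(11) = 1·10 = 10 = 2 · 5.
Divisors of 10: 1, 2, 5, 10.
Check 13^d mod 22 for each divisor in increasing order:
13^1 ≡ 13 (mod 22)
13^2 ≡ 15 (mod 22)
13^5 ≡ 21 (mod 22)
13^10 ≡ 1 (mod 22) ✓
Therefore the multiplicative order of 13 modulo 22 is 10.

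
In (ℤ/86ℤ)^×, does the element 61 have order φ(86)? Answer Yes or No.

Yes

φ(86) = φ(2)·φ(43) = 1·42 = 42 = 2 · 3 · 7.
It suffices to check that the order of 61 is not a proper divisor of 42: compute 61^(42/q) for q ∈ {2, 3, 7}.
61^21 ≡ 85 (mod 86)  [q = 2: ≢ 1 ✓]
61^14 ≡ 49 (mod 86)  [q = 3: ≢ 1 ✓]
61^6 ≡ 41 (mod 86)  [q = 7: ≢ 1 ✓]
None equal 1, so ord_86(61) = 42: 61 is a primitive root.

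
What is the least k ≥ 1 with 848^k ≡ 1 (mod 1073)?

63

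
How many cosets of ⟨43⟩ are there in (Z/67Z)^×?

ord(43) | φ(67) = 67 − 1 = 66 = 2 · 3 · 11.
Divisors of 66: 1, 2, 3, 6, 11, 22, 33, 66.
Test each divisor d:
43^1 ≡ 43 (mod 67)
43^2 ≡ 40 (mod 67)
43^3 ≡ 45 (mod 67)
43^6 ≡ 15 (mod 67)
43^11 ≡ 66 (mod 67)
43^22 ≡ 1 (mod 67) ✓
Thus |⟨43⟩| = ord(43) = 22.
The index is φ(67) / ord(43) = 66 / 22 = 3.

3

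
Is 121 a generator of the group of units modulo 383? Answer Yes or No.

No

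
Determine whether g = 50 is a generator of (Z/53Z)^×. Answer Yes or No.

φ(53) = 53 − 1 = 52 = 2^2 · 13.
Test 50^(52/q) mod 53 for each prime factor q of 52:
50^26 ≡ 52 (mod 53)  [q = 2: ≢ 1 ✓]
50^4 ≡ 28 (mod 53)  [q = 13: ≢ 1 ✓]
All checks pass, so 50 has order 52 and is a primitive root modulo 53.

Yes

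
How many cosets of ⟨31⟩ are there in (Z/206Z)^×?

By Lagrange's theorem, ord_206(31) divides φ(206) = φ(2)·φ(103) = 1·102 = 102 = 2 · 3 · 17.
Divisors of 102: 1, 2, 3, 6, 17, 34, 51, 102.
Check 31^d mod 206 for each divisor in increasing order:
31^1 ≡ 31
31^2 ≡ 137
31^3 ≡ 127
31^6 ≡ 61
31^17 ≡ 205
31^34 ≡ 1
The order of 31 is 34, so the subgroup it generates has 34 elements.
[(Z/206Z)^× : ⟨31⟩] = 102/34 = 3.

3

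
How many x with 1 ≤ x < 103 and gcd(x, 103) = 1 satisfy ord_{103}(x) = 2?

1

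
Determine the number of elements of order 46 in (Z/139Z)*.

22

φ(139) = 139 − 1 = 138 = 2 · 3 · 23.
(Z/139Z)^× is cyclic (|G| = 138); a cyclic group of order m has exactly φ(d) elements of each order d | m, and none otherwise.
46 = 2 · 23 divides 138, and φ(46) = 22.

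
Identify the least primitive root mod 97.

φ(97) = 97 − 1 = 96 = 2^5 · 3.
Test candidates g = 2, 3, … against the prime factors q ∈ {2, 3} of φ(97): g is a generator iff g^(96/q) ≢ 1 for every such q.
g = 2: 2^48 ≡ 1 — hits 1, so not a primitive root.
g = 3: 3^48 ≡ 1 — hits 1, so not a primitive root.
g = 4: 4^48 ≡ 1 — hits 1, so not a primitive root.
g = 5: 5^48 ≡ 96; 5^32 ≡ 35 — none is 1, so 5 is a primitive root.
The smallest primitive root modulo 97 is 5.

5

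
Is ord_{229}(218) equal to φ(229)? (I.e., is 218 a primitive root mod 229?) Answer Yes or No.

No

φ(229) = 229 − 1 = 228 = 2^2 · 3 · 19.
It suffices to check that the order of 218 is not a proper divisor of 228: compute 218^(228/q) for q ∈ {2, 3, 19}.
218^114 ≡ 1 (mod 229)  [q = 2: ≡ 1 ✗]
218^76 ≡ 1 (mod 229)  [q = 3: ≡ 1 ✗]
218^12 ≡ 60 (mod 229)  [q = 19: ≢ 1 ✓]
218^114 ≡ 1 shows ord(218) | 114, strictly less than φ(229); not a primitive root.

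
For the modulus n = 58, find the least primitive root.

φ(58) = φ(2)·φ(29) = 1·28 = 28 = 2^2 · 7.
g is a primitive root iff g^(28/q) ≢ 1 (mod 58) for each prime q ∈ {2, 7}.
g = 2: gcd(2, 58) = 2 > 1, not a unit — skip.
g = 3: 3^14 ≡ 57; 3^4 ≡ 23 — none is 1, so 3 is a primitive root.
So 3 is the smallest generator of (Z/58Z)^×.

3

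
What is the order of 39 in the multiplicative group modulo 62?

5

By Lagrange's theorem, ord_62(39) divides φ(62) = φ(2)·φ(31) = 1·30 = 30 = 2 · 3 · 5.
Divisors of 30: 1, 2, 3, 5, 6, 10, 15, 30.
Compute 39^d (mod 62) for the divisors d until we hit 1:
39^1 ≡ 39 (mod 62)
39^2 ≡ 33 (mod 62)
39^3 ≡ 47 (mod 62)
39^5 ≡ 1 (mod 62) ✓
Hence ord(39) = 5.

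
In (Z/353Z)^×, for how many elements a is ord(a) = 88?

40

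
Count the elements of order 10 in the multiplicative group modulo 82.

4

φ(82) = φ(2)·φ(41) = 1·40 = 40 = 2^3 · 5.
(Z/82Z)^× is cyclic (|G| = 40); a cyclic group of order m has exactly φ(d) elements of each order d | m, and none otherwise.
10 = 2 · 5 divides 40, and φ(10) = 4.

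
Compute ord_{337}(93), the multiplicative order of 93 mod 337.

336

Since 93 ∈ (Z/337Z)^×, its order divides φ(337) = 337 − 1 = 336 = 2^4 · 3 · 7.
Divisors of 336: 1, 2, 3, 4, 6, 7, 8, 12, 14, 16, 21, 24, 28, 42, 48, 56, 84, 112, 168, 336.
Test each divisor d:
93^1 ≡ 93 (mod 337)
93^2 ≡ 224 (mod 337)
93^3 ≡ 275 (mod 337)
93^4 ≡ 300 (mod 337)
93^6 ≡ 137 (mod 337)
93^7 ≡ 272 (mod 337)
93^8 ≡ 21 (mod 337)
93^12 ≡ 234 (mod 337)
93^14 ≡ 181 (mod 337)
93^16 ≡ 104 (mod 337)
93^21 ≡ 30 (mod 337)
93^24 ≡ 162 (mod 337)
93^28 ≡ 72 (mod 337)
93^42 ≡ 226 (mod 337)
93^48 ≡ 295 (mod 337)
93^56 ≡ 129 (mod 337)
93^84 ≡ 189 (mod 337)
93^112 ≡ 128 (mod 337)
93^168 ≡ 336 (mod 337)
93^336 ≡ 1 (mod 337) ✓
Hence ord(93) = 336.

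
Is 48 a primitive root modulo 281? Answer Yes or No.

φ(281) = 281 − 1 = 280 = 2^3 · 5 · 7.
An element g generates (Z/281Z)^× iff g^(280/q) ≢ 1 (mod 281) for each prime q ∈ {2, 5, 7}.
48^140 ≡ 280 (mod 281)  [q = 2: ≢ 1 ✓]
48^56 ≡ 90 (mod 281)  [q = 5: ≢ 1 ✓]
48^40 ≡ 59 (mod 281)  [q = 7: ≢ 1 ✓]
Every test exponent gives a nontrivial residue, hence 48 generates the full group.

Yes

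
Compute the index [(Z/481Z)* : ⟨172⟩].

12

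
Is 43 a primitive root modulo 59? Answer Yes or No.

Yes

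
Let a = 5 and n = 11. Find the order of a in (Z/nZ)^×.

5

Since 5 ∈ (Z/11Z)^×, its order divides φ(11) = 11 − 1 = 10 = 2 · 5.
Divisors of 10: 1, 2, 5, 10.
Compute 5^d (mod 11) for the divisors d until we hit 1:
5^1 ≡ 5
5^2 ≡ 3
5^5 ≡ 1
So ord_11(5) = 5.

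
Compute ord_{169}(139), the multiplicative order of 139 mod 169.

39

ord(139) | φ(169) = φ(13^2) = 13·(13−1) = 156 = 2^2 · 3 · 13.
Divisors of 156: 1, 2, 3, 4, 6, 12, 13, 26, 39, 52, 78, 156.
Test each divisor d:
139^1 ≡ 139 (mod 169)
139^2 ≡ 55 (mod 169)
139^3 ≡ 40 (mod 169)
139^4 ≡ 152 (mod 169)
139^6 ≡ 79 (mod 169)
139^12 ≡ 157 (mod 169)
139^13 ≡ 22 (mod 169)
139^26 ≡ 146 (mod 169)
139^39 ≡ 1 (mod 169) ✓
Hence ord(139) = 39.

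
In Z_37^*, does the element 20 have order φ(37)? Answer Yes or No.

Yes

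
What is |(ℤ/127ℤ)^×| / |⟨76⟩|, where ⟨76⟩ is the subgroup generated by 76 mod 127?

The order of 76 must divide φ(127) = 127 − 1 = 126 = 2 · 3^2 · 7.
Divisors of 126: 1, 2, 3, 6, 7, 9, 14, 18, 21, 42, 63, 126.
Check 76^d mod 127 for each divisor in increasing order:
76^1 ≡ 76 (mod 127)
76^2 ≡ 61 (mod 127)
76^3 ≡ 64 (mod 127)
76^6 ≡ 32 (mod 127)
76^7 ≡ 19 (mod 127)
76^9 ≡ 16 (mod 127)
76^14 ≡ 107 (mod 127)
76^18 ≡ 2 (mod 127)
76^21 ≡ 1 (mod 127) ✓
So ord_127(76) = 21, hence |⟨76⟩| = 21.
The index is φ(127) / ord(76) = 126 / 21 = 6.

6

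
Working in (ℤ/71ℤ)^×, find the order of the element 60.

35

By Lagrange's theorem, ord_71(60) divides φ(71) = 71 − 1 = 70 = 2 · 5 · 7.
Divisors of 70: 1, 2, 5, 7, 10, 14, 35, 70.
Check 60^d mod 71 for each divisor in increasing order:
60^1 ≡ 60 (mod 71)
60^2 ≡ 50 (mod 71)
60^5 ≡ 48 (mod 71)
60^7 ≡ 57 (mod 71)
60^10 ≡ 32 (mod 71)
60^14 ≡ 54 (mod 71)
60^35 ≡ 1 (mod 71) ✓
Therefore the multiplicative order of 60 modulo 71 is 35.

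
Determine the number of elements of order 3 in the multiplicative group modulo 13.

φ(13) = 13 − 1 = 12 = 2^2 · 3.
Since (Z/13Z)^× is cyclic of order 12, the number of elements of order d is φ(d) when d | 12 and 0 otherwise.
3 | 12, and φ(3) = 3 − 1 = 2.

2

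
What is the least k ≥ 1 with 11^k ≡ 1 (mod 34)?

16

The order of 11 must divide φ(34) = φ(2)·φ(17) = 1·16 = 16 = 2^4.
Divisors of 16: 1, 2, 4, 8, 16.
Test each divisor d:
11^1 ≡ 11 (mod 34)
11^2 ≡ 19 (mod 34)
11^4 ≡ 21 (mod 34)
11^8 ≡ 33 (mod 34)
11^16 ≡ 1 (mod 34) ✓
The smallest such exponent is 16, so the order of 11 is 16.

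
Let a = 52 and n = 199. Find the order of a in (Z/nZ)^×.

Since 52 ∈ (Z/199Z)^×, its order divides φ(199) = 199 − 1 = 198 = 2 · 3^2 · 11.
Divisors of 198: 1, 2, 3, 6, 9, 11, 18, 22, 33, 66, 99, 198.
Test each divisor d:
52^1 ≡ 52 (mod 199)
52^2 ≡ 117 (mod 199)
52^3 ≡ 114 (mod 199)
52^6 ≡ 61 (mod 199)
52^9 ≡ 188 (mod 199)
52^11 ≡ 106 (mod 199)
52^18 ≡ 121 (mod 199)
52^22 ≡ 92 (mod 199)
52^33 ≡ 1 (mod 199) ✓
So ord_199(52) = 33.

33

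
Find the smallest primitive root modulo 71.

φ(71) = 71 − 1 = 70 = 2 · 5 · 7.
Test candidates g = 2, 3, … against the prime factors q ∈ {2, 5, 7} of φ(71): g is a generator iff g^(70/q) ≢ 1 for every such q.
g = 2: 2^35 ≡ 1 — hits 1, so not a primitive root.
g = 3: 3^35 ≡ 1 — hits 1, so not a primitive root.
g = 4: 4^35 ≡ 1 — hits 1, so not a primitive root.
g = 5: 5^35 ≡ 1 — hits 1, so not a primitive root.
g = 6: 6^35 ≡ 1 — hits 1, so not a primitive root.
g = 7: 7^35 ≡ 70; 7^14 ≡ 54; 7^10 ≡ 45 — none is 1, so 7 is a primitive root.
So 7 is the smallest generator of (Z/71Z)^×.

7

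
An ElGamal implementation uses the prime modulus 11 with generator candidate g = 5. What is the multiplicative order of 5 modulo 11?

5

Since 5 ∈ (Z/11Z)^×, its order divides φ(11) = 11 − 1 = 10 = 2 · 5.
Divisors of 10: 1, 2, 5, 10.
Test each divisor d:
5^1 ≡ 5 (mod 11)
5^2 ≡ 3 (mod 11)
5^5 ≡ 1 (mod 11) ✓
The smallest such exponent is 5, so the order of 5 is 5.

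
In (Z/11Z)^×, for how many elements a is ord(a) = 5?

φ(11) = 11 − 1 = 10 = 2 · 5.
In a cyclic group of order 10, there are φ(d) elements of order d for each divisor d of 10, and zero for non-divisors.
5 | 10, and φ(5) = 5 − 1 = 4.

4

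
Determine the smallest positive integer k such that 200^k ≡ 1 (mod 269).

268

The order of 200 must divide φ(269) = 269 − 1 = 268 = 2^2 · 67.
Divisors of 268: 1, 2, 4, 67, 134, 268.
Check 200^d mod 269 for each divisor in increasing order:
200^1 ≡ 200 (mod 269)
200^2 ≡ 188 (mod 269)
200^4 ≡ 105 (mod 269)
200^67 ≡ 82 (mod 269)
200^134 ≡ 268 (mod 269)
200^268 ≡ 1 (mod 269) ✓
Therefore the multiplicative order of 200 modulo 269 is 268.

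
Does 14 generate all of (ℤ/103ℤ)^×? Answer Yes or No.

φ(103) = 103 − 1 = 102 = 2 · 3 · 17.
14 is a primitive root mod 103 iff 14^(φ(103)/q) ≢ 1 for every prime q | φ(103), i.e. q ∈ {2, 3, 17}.
14^51 ≡ 1 (mod 103)  [q = 2: ≡ 1 ✗]
14^34 ≡ 1 (mod 103)  [q = 3: ≡ 1 ✗]
14^6 ≡ 30 (mod 103)  [q = 17: ≢ 1 ✓]
Since 14^51 ≡ 1, the order of 14 divides 51 < 102, so 14 is not a primitive root.

No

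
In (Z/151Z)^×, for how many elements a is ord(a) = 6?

φ(151) = 151 − 1 = 150 = 2 · 3 · 5^2.
Since (Z/151Z)^× is cyclic of order 150, the number of elements of order d is φ(d) when d | 150 and 0 otherwise.
6 = 2 · 3 divides 150, and φ(6) = 2.

2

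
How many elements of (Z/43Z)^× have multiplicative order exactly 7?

φ(43) = 43 − 1 = 42 = 2 · 3 · 7.
In a cyclic group of order 42, there are φ(d) elements of order d for each divisor d of 42, and zero for non-divisors.
7 | 42, and φ(7) = 7 − 1 = 6.

6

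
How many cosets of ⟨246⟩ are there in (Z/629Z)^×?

8

By Lagrange's theorem, ord_629(246) divides φ(629) = φ(17·37) = (17−1)·(37−1) = 16·36 = 576 = 2^6 · 3^2.
Divisors of 576: 1, 2, 3, 4, 6, 8, 9, 12, 16, 18, 24, 32, 36, 48, 64, 72, 96, 144, 192, 288, 576.
Compute 246^d (mod 629) for the divisors d until we hit 1:
246^1 ≡ 246 (mod 629)
246^2 ≡ 132 (mod 629)
246^3 ≡ 393 (mod 629)
246^4 ≡ 441 (mod 629)
246^6 ≡ 344 (mod 629)
246^8 ≡ 120 (mod 629)
246^9 ≡ 586 (mod 629)
246^12 ≡ 84 (mod 629)
246^16 ≡ 562 (mod 629)
246^18 ≡ 591 (mod 629)
246^24 ≡ 137 (mod 629)
246^32 ≡ 86 (mod 629)
246^36 ≡ 186 (mod 629)
246^48 ≡ 528 (mod 629)
246^64 ≡ 477 (mod 629)
246^72 ≡ 1 (mod 629) ✓
The order of 246 is 72, so the subgroup it generates has 72 elements.
Index = |(Z/629Z)^×| / |⟨246⟩| = 576 / 72 = 8.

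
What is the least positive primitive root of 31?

3

φ(31) = 31 − 1 = 30 = 2 · 3 · 5.
Test candidates g = 2, 3, … against the prime factors q ∈ {2, 3, 5} of φ(31): g is a generator iff g^(30/q) ≢ 1 for every such q.
g = 2: 2^15 ≡ 1 — hits 1, so not a primitive root.
g = 3: 3^15 ≡ 30; 3^10 ≡ 25; 3^6 ≡ 16 — none is 1, so 3 is a primitive root.
The smallest primitive root modulo 31 is 3.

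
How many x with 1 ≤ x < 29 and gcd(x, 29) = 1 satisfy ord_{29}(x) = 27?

0

φ(29) = 29 − 1 = 28 = 2^2 · 7.
Since (Z/29Z)^× is cyclic of order 28, the number of elements of order d is φ(d) when d | 28 and 0 otherwise.
27 does not divide 28, so no element of (Z/29Z)^× has order 27.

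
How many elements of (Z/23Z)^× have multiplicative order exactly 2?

1

φ(23) = 23 − 1 = 22 = 2 · 11.
Since (Z/23Z)^× is cyclic of order 22, the number of elements of order d is φ(d) when d | 22 and 0 otherwise.
2 | 22, and φ(2) = 2 − 1 = 1.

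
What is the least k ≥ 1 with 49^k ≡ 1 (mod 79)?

39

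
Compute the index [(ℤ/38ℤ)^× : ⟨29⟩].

1

ord(29) | φ(38) = φ(2)·φ(19) = 1·18 = 18 = 2 · 3^2.
Divisors of 18: 1, 2, 3, 6, 9, 18.
Evaluate successive powers at the divisors of 18:
29^1 ≡ 29 (mod 38)
29^2 ≡ 5 (mod 38)
29^3 ≡ 31 (mod 38)
29^6 ≡ 11 (mod 38)
29^9 ≡ 37 (mod 38)
29^18 ≡ 1 (mod 38) ✓
Thus |⟨29⟩| = ord(29) = 18.
[(Z/38Z)^× : ⟨29⟩] = 18/18 = 1.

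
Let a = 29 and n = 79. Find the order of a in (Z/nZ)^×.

78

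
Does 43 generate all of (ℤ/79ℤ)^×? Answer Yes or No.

φ(79) = 79 − 1 = 78 = 2 · 3 · 13.
Test 43^(78/q) mod 79 for each prime factor q of 78:
43^39 ≡ 78 (mod 79)  [q = 2: ≢ 1 ✓]
43^26 ≡ 23 (mod 79)  [q = 3: ≢ 1 ✓]
43^6 ≡ 62 (mod 79)  [q = 13: ≢ 1 ✓]
All checks pass, so 43 has order 78 and is a primitive root modulo 79.

Yes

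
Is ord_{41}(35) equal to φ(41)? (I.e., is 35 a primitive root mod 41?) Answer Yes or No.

Yes

φ(41) = 41 − 1 = 40 = 2^3 · 5.
It suffices to check that the order of 35 is not a proper divisor of 40: compute 35^(40/q) for q ∈ {2, 5}.
35^20 ≡ 40 (mod 41)  [q = 2: ≢ 1 ✓]
35^8 ≡ 10 (mod 41)  [q = 5: ≢ 1 ✓]
All checks pass, so 35 has order 40 and is a primitive root modulo 41.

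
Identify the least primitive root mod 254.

3

φ(254) = φ(2)·φ(127) = 1·126 = 126 = 2 · 3^2 · 7.
Test candidates g = 2, 3, … against the prime factors q ∈ {2, 3, 7} of φ(254): g is a generator iff g^(126/q) ≢ 1 for every such q.
g = 2: gcd(2, 254) = 2 > 1, not a unit — skip.
g = 3: 3^63 ≡ 253; 3^42 ≡ 107; 3^18 ≡ 131 — none is 1, so 3 is a primitive root.
The smallest primitive root modulo 254 is 3.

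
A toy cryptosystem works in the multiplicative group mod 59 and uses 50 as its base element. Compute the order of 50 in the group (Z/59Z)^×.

By Lagrange's theorem, ord_59(50) divides φ(59) = 59 − 1 = 58 = 2 · 29.
Divisors of 58: 1, 2, 29, 58.
Evaluate successive powers at the divisors of 58:
50^1 ≡ 50
50^2 ≡ 22
50^29 ≡ 58
50^58 ≡ 1
The smallest such exponent is 58, so the order of 50 is 58.

58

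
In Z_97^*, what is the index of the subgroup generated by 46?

3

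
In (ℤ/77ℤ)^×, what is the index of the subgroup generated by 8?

6

Since 8 ∈ (Z/77Z)^×, its order divides φ(77) = φ(7·11) = (7−1)·(11−1) = 6·10 = 60 = 2^2 · 3 · 5.
Divisors of 60: 1, 2, 3, 4, 5, 6, 10, 12, 15, 20, 30, 60.
Compute 8^d (mod 77) for the divisors d until we hit 1:
8^1 ≡ 8 (mod 77)
8^2 ≡ 64 (mod 77)
8^3 ≡ 50 (mod 77)
8^4 ≡ 15 (mod 77)
8^5 ≡ 43 (mod 77)
8^6 ≡ 36 (mod 77)
8^10 ≡ 1 (mod 77) ✓
The order of 8 is 10, so the subgroup it generates has 10 elements.
Index = |(Z/77Z)^×| / |⟨8⟩| = 60 / 10 = 6.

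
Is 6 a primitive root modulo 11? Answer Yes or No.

φ(11) = 11 − 1 = 10 = 2 · 5.
An element g generates (Z/11Z)^× iff g^(10/q) ≢ 1 (mod 11) for each prime q ∈ {2, 5}.
6^5 ≡ 10 (mod 11)  [q = 2: ≢ 1 ✓]
6^2 ≡ 3 (mod 11)  [q = 5: ≢ 1 ✓]
All checks pass, so 6 has order 10 and is a primitive root modulo 11.

Yes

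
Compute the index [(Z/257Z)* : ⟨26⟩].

The order of 26 must divide φ(257) = 257 − 1 = 256 = 2^8.
Divisors of 256: 1, 2, 4, 8, 16, 32, 64, 128, 256.
Check 26^d mod 257 for each divisor in increasing order:
26^1 ≡ 26 (mod 257)
26^2 ≡ 162 (mod 257)
26^4 ≡ 30 (mod 257)
26^8 ≡ 129 (mod 257)
26^16 ≡ 193 (mod 257)
26^32 ≡ 241 (mod 257)
26^64 ≡ 256 (mod 257)
26^128 ≡ 1 (mod 257) ✓
So ord_257(26) = 128, hence |⟨26⟩| = 128.
The index is φ(257) / ord(26) = 256 / 128 = 2.

2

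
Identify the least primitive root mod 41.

φ(41) = 41 − 1 = 40 = 2^3 · 5.
Test candidates g = 2, 3, … against the prime factors q ∈ {2, 5} of φ(41): g is a generator iff g^(40/q) ≢ 1 for every such q.
g = 2: 2^20 ≡ 1 — hits 1, so not a primitive root.
g = 3: 3^20 ≡ 40; 3^8 ≡ 1 — hits 1, so not a primitive root.
g = 4: 4^20 ≡ 1 — hits 1, so not a primitive root.
g = 5: 5^20 ≡ 1 — hits 1, so not a primitive root.
g = 6: 6^20 ≡ 40; 6^8 ≡ 10 — none is 1, so 6 is a primitive root.
So 6 is the smallest generator of (Z/41Z)^×.

6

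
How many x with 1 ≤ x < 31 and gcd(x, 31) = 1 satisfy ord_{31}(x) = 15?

φ(31) = 31 − 1 = 30 = 2 · 3 · 5.
In a cyclic group of order 30, there are φ(d) elements of order d for each divisor d of 30, and zero for non-divisors.
15 = 3 · 5 divides 30, and φ(15) = 8.

8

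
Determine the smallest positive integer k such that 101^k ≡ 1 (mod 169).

78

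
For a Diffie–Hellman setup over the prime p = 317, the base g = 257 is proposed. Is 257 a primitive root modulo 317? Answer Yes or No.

φ(317) = 317 − 1 = 316 = 2^2 · 79.
Test 257^(316/q) mod 317 for each prime factor q of 316:
257^158 ≡ 1 (mod 317)  [q = 2: ≡ 1 ✗]
257^4 ≡ 89 (mod 317)  [q = 79: ≢ 1 ✓]
Since 257^158 ≡ 1, the order of 257 divides 158 < 316, so 257 is not a primitive root.

No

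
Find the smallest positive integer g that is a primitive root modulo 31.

φ(31) = 31 − 1 = 30 = 2 · 3 · 5.
g is a primitive root iff g^(30/q) ≢ 1 (mod 31) for each prime q ∈ {2, 3, 5}.
g = 2: 2^15 ≡ 1 — hits 1, so not a primitive root.
g = 3: 3^15 ≡ 30; 3^10 ≡ 25; 3^6 ≡ 16 — none is 1, so 3 is a primitive root.
The smallest primitive root modulo 31 is 3.

3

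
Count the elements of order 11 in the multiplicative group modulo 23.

φ(23) = 23 − 1 = 22 = 2 · 11.
(Z/23Z)^× is cyclic (|G| = 22); a cyclic group of order m has exactly φ(d) elements of each order d | m, and none otherwise.
11 | 22, and φ(11) = 11 − 1 = 10.

10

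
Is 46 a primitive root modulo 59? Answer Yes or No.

No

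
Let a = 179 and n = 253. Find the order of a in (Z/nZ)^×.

55

Since 179 ∈ (Z/253Z)^×, its order divides φ(253) = φ(11·23) = (11−1)·(23−1) = 10·22 = 220 = 2^2 · 5 · 11.
Divisors of 220: 1, 2, 4, 5, 10, 11, 20, 22, 44, 55, 110, 220.
Check 179^d mod 253 for each divisor in increasing order:
179^1 ≡ 179
179^2 ≡ 163
179^4 ≡ 4
179^5 ≡ 210
179^10 ≡ 78
179^11 ≡ 47
179^20 ≡ 12
179^22 ≡ 185
179^44 ≡ 70
179^55 ≡ 1
The smallest such exponent is 55, so the order of 179 is 55.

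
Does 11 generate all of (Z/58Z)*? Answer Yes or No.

φ(58) = φ(2)·φ(29) = 1·28 = 28 = 2^2 · 7.
An element g generates (Z/58Z)^× iff g^(28/q) ≢ 1 (mod 58) for each prime q ∈ {2, 7}.
11^14 ≡ 57 (mod 58)  [q = 2: ≢ 1 ✓]
11^4 ≡ 25 (mod 58)  [q = 7: ≢ 1 ✓]
All checks pass, so 11 has order 28 and is a primitive root modulo 58.

Yes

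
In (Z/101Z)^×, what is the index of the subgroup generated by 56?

4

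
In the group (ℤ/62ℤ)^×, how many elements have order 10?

4

φ(62) = φ(2)·φ(31) = 1·30 = 30 = 2 · 3 · 5.
Since (Z/62Z)^× is cyclic of order 30, the number of elements of order d is φ(d) when d | 30 and 0 otherwise.
10 = 2 · 5 divides 30, and φ(10) = 4.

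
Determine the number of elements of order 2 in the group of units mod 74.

φ(74) = φ(2)·φ(37) = 1·36 = 36 = 2^2 · 3^2.
In a cyclic group of order 36, there are φ(d) elements of order d for each divisor d of 36, and zero for non-divisors.
2 | 36, and φ(2) = 2 − 1 = 1.

1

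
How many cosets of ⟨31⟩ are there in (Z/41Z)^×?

4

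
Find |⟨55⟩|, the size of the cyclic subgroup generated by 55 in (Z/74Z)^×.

36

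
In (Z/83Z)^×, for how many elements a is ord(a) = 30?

0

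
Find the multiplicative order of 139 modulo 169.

The order of 139 must divide φ(169) = φ(13^2) = 13·(13−1) = 156 = 2^2 · 3 · 13.
Divisors of 156: 1, 2, 3, 4, 6, 12, 13, 26, 39, 52, 78, 156.
Evaluate successive powers at the divisors of 156:
139^1 ≡ 139
139^2 ≡ 55
139^3 ≡ 40
139^4 ≡ 152
139^6 ≡ 79
139^12 ≡ 157
139^13 ≡ 22
139^26 ≡ 146
139^39 ≡ 1
Hence ord(139) = 39.

39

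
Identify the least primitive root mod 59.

φ(59) = 59 − 1 = 58 = 2 · 29.
Test candidates g = 2, 3, … against the prime factors q ∈ {2, 29} of φ(59): g is a generator iff g^(58/q) ≢ 1 for every such q.
g = 2: 2^29 ≡ 58; 2^2 ≡ 4 — none is 1, so 2 is a primitive root.
So 2 is the smallest generator of (Z/59Z)^×.

2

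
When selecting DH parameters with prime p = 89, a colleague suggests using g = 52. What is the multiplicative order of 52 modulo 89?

8

The order of 52 must divide φ(89) = 89 − 1 = 88 = 2^3 · 11.
Divisors of 88: 1, 2, 4, 8, 11, 22, 44, 88.
Check 52^d mod 89 for each divisor in increasing order:
52^1 ≡ 52
52^2 ≡ 34
52^4 ≡ 88
52^8 ≡ 1
So ord_89(52) = 8.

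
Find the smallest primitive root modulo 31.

3

φ(31) = 31 − 1 = 30 = 2 · 3 · 5.
g is a primitive root iff g^(30/q) ≢ 1 (mod 31) for each prime q ∈ {2, 3, 5}.
g = 2: 2^15 ≡ 1 — hits 1, so not a primitive root.
g = 3: 3^15 ≡ 30; 3^10 ≡ 25; 3^6 ≡ 16 — none is 1, so 3 is a primitive root.
So 3 is the smallest generator of (Z/31Z)^×.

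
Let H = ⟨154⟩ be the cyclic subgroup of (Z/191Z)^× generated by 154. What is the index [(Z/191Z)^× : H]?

10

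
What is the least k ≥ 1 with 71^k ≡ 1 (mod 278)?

69

The order of 71 must divide φ(278) = φ(2)·φ(139) = 1·138 = 138 = 2 · 3 · 23.
Divisors of 138: 1, 2, 3, 6, 23, 46, 69, 138.
Check 71^d mod 278 for each divisor in increasing order:
71^1 ≡ 71
71^2 ≡ 37
71^3 ≡ 125
71^6 ≡ 57
71^23 ≡ 181
71^46 ≡ 235
71^69 ≡ 1
Hence ord(71) = 69.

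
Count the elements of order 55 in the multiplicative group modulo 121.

40

φ(121) = φ(11^2) = 11·(11−1) = 110 = 2 · 5 · 11.
In a cyclic group of order 110, there are φ(d) elements of order d for each divisor d of 110, and zero for non-divisors.
55 = 5 · 11 divides 110, and φ(55) = 40.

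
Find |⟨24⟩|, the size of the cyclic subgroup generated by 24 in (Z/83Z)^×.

By Lagrange's theorem, ord_83(24) divides φ(83) = 83 − 1 = 82 = 2 · 41.
Divisors of 82: 1, 2, 41, 82.
Check 24^d mod 83 for each divisor in increasing order:
24^1 ≡ 24
24^2 ≡ 78
24^41 ≡ 82
24^82 ≡ 1
Hence ord(24) = 82.

82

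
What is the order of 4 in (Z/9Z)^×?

3

The order of 4 must divide φ(9) = φ(3^2) = 3·(3−1) = 6 = 2 · 3.
Divisors of 6: 1, 2, 3, 6.
Compute 4^d (mod 9) for the divisors d until we hit 1:
4^1 ≡ 4 (mod 9)
4^2 ≡ 7 (mod 9)
4^3 ≡ 1 (mod 9) ✓
The smallest such exponent is 3, so the order of 4 is 3.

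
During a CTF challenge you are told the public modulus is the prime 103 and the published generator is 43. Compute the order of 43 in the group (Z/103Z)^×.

102

ord(43) | φ(103) = 103 − 1 = 102 = 2 · 3 · 17.
Divisors of 102: 1, 2, 3, 6, 17, 34, 51, 102.
Compute 43^d (mod 103) for the divisors d until we hit 1:
43^1 ≡ 43 (mod 103)
43^2 ≡ 98 (mod 103)
43^3 ≡ 94 (mod 103)
43^6 ≡ 81 (mod 103)
43^17 ≡ 47 (mod 103)
43^34 ≡ 46 (mod 103)
43^51 ≡ 102 (mod 103)
43^102 ≡ 1 (mod 103) ✓
Therefore the multiplicative order of 43 modulo 103 is 102.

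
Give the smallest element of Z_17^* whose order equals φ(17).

3

φ(17) = 17 − 1 = 16 = 2^4.
g is a primitive root iff g^(16/q) ≢ 1 (mod 17) for each prime q ∈ {2}.
g = 2: 2^8 ≡ 1 — hits 1, so not a primitive root.
g = 3: 3^8 ≡ 16 — none is 1, so 3 is a primitive root.
So 3 is the smallest generator of (Z/17Z)^×.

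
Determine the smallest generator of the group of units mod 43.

3

φ(43) = 43 − 1 = 42 = 2 · 3 · 7.
g is a primitive root iff g^(42/q) ≢ 1 (mod 43) for each prime q ∈ {2, 3, 7}.
g = 2: 2^21 ≡ 42; 2^14 ≡ 1 — hits 1, so not a primitive root.
g = 3: 3^21 ≡ 42; 3^14 ≡ 36; 3^6 ≡ 41 — none is 1, so 3 is a primitive root.
So 3 is the smallest generator of (Z/43Z)^×.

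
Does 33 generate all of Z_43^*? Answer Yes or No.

φ(43) = 43 − 1 = 42 = 2 · 3 · 7.
An element g generates (Z/43Z)^× iff g^(42/q) ≢ 1 (mod 43) for each prime q ∈ {2, 3, 7}.
33^21 ≡ 42 (mod 43)  [q = 2: ≢ 1 ✓]
33^14 ≡ 36 (mod 43)  [q = 3: ≢ 1 ✓]
33^6 ≡ 35 (mod 43)  [q = 7: ≢ 1 ✓]
None equal 1, so ord_43(33) = 42: 33 is a primitive root.

Yes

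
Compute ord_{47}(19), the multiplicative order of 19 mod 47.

46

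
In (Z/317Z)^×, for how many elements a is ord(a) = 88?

φ(317) = 317 − 1 = 316 = 2^2 · 79.
(Z/317Z)^× is cyclic (|G| = 316); a cyclic group of order m has exactly φ(d) elements of each order d | m, and none otherwise.
88 does not divide 316, so no element of (Z/317Z)^× has order 88.

0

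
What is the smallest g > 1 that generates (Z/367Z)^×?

φ(367) = 367 − 1 = 366 = 2 · 3 · 61.
Test candidates g = 2, 3, … against the prime factors q ∈ {2, 3, 61} of φ(367): g is a generator iff g^(366/q) ≢ 1 for every such q.
g = 2: 2^183 ≡ 1 — hits 1, so not a primitive root.
g = 3: 3^183 ≡ 366; 3^122 ≡ 1 — hits 1, so not a primitive root.
g = 4: 4^183 ≡ 1 — hits 1, so not a primitive root.
g = 5: 5^183 ≡ 366; 5^122 ≡ 1 — hits 1, so not a primitive root.
g = 6: 6^183 ≡ 366; 6^122 ≡ 283; 6^6 ≡ 47 — none is 1, so 6 is a primitive root.
The smallest primitive root modulo 367 is 6.

6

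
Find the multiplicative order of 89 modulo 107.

By Lagrange's theorem, ord_107(89) divides φ(107) = 107 − 1 = 106 = 2 · 53.
Divisors of 106: 1, 2, 53, 106.
Compute 89^d (mod 107) for the divisors d until we hit 1:
89^1 ≡ 89
89^2 ≡ 3
89^53 ≡ 1
Therefore the multiplicative order of 89 modulo 107 is 53.

53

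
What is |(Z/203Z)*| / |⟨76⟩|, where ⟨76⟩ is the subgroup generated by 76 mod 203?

The order of 76 must divide φ(203) = φ(7·29) = (7−1)·(29−1) = 6·28 = 168 = 2^3 · 3 · 7.
Divisors of 168: 1, 2, 3, 4, 6, 7, 8, 12, 14, 21, 24, 28, 42, 56, 84, 168.
Check 76^d mod 203 for each divisor in increasing order:
76^1 ≡ 76 (mod 203)
76^2 ≡ 92 (mod 203)
76^3 ≡ 90 (mod 203)
76^4 ≡ 141 (mod 203)
76^6 ≡ 183 (mod 203)
76^7 ≡ 104 (mod 203)
76^8 ≡ 190 (mod 203)
76^12 ≡ 197 (mod 203)
76^14 ≡ 57 (mod 203)
76^21 ≡ 41 (mod 203)
76^24 ≡ 36 (mod 203)
76^28 ≡ 1 (mod 203) ✓
So ord_203(76) = 28, hence |⟨76⟩| = 28.
[(Z/203Z)^× : ⟨76⟩] = 168/28 = 6.

6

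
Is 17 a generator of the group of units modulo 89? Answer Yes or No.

φ(89) = 89 − 1 = 88 = 2^3 · 11.
It suffices to check that the order of 17 is not a proper divisor of 88: compute 17^(88/q) for q ∈ {2, 11}.
17^44 ≡ 1 (mod 89)  [q = 2: ≡ 1 ✗]
17^8 ≡ 8 (mod 89)  [q = 11: ≢ 1 ✓]
The check at q = 2 fails, so 17 generates a proper subgroup.

No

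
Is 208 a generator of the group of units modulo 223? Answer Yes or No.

No

φ(223) = 223 − 1 = 222 = 2 · 3 · 37.
208 is a primitive root mod 223 iff 208^(φ(223)/q) ≢ 1 for every prime q | φ(223), i.e. q ∈ {2, 3, 37}.
208^111 ≡ 222 (mod 223)  [q = 2: ≢ 1 ✓]
208^74 ≡ 1 (mod 223)  [q = 3: ≡ 1 ✗]
208^6 ≡ 8 (mod 223)  [q = 37: ≢ 1 ✓]
The check at q = 3 fails, so 208 generates a proper subgroup.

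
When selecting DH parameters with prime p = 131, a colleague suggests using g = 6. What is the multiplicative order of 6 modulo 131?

130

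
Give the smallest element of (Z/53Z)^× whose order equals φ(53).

2

φ(53) = 53 − 1 = 52 = 2^2 · 13.
g is a primitive root iff g^(52/q) ≢ 1 (mod 53) for each prime q ∈ {2, 13}.
g = 2: 2^26 ≡ 52; 2^4 ≡ 16 — none is 1, so 2 is a primitive root.
Hence the least primitive root of 53 is 2.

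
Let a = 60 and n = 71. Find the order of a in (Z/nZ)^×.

35

The order of 60 must divide φ(71) = 71 − 1 = 70 = 2 · 5 · 7.
Divisors of 70: 1, 2, 5, 7, 10, 14, 35, 70.
Evaluate successive powers at the divisors of 70:
60^1 ≡ 60 (mod 71)
60^2 ≡ 50 (mod 71)
60^5 ≡ 48 (mod 71)
60^7 ≡ 57 (mod 71)
60^10 ≡ 32 (mod 71)
60^14 ≡ 54 (mod 71)
60^35 ≡ 1 (mod 71) ✓
Hence ord(60) = 35.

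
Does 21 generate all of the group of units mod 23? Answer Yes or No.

φ(23) = 23 − 1 = 22 = 2 · 11.
21 is a primitive root mod 23 iff 21^(φ(23)/q) ≢ 1 for every prime q | φ(23), i.e. q ∈ {2, 11}.
21^11 ≡ 22 (mod 23)  [q = 2: ≢ 1 ✓]
21^2 ≡ 4 (mod 23)  [q = 11: ≢ 1 ✓]
None equal 1, so ord_23(21) = 22: 21 is a primitive root.

Yes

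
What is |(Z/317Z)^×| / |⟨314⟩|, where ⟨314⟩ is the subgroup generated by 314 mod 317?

1

Since 314 ∈ (Z/317Z)^×, its order divides φ(317) = 317 − 1 = 316 = 2^2 · 79.
Divisors of 316: 1, 2, 4, 79, 158, 316.
Check 314^d mod 317 for each divisor in increasing order:
314^1 ≡ 314 (mod 317)
314^2 ≡ 9 (mod 317)
314^4 ≡ 81 (mod 317)
314^79 ≡ 114 (mod 317)
314^158 ≡ 316 (mod 317)
314^316 ≡ 1 (mod 317) ✓
The order of 314 is 316, so the subgroup it generates has 316 elements.
Index = |(Z/317Z)^×| / |⟨314⟩| = 316 / 316 = 1.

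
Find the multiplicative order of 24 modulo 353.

By Lagrange's theorem, ord_353(24) divides φ(353) = 353 − 1 = 352 = 2^5 · 11.
Divisors of 352: 1, 2, 4, 8, 11, 16, 22, 32, 44, 88, 176, 352.
Check 24^d mod 353 for each divisor in increasing order:
24^1 ≡ 24 (mod 353)
24^2 ≡ 223 (mod 353)
24^4 ≡ 309 (mod 353)
24^8 ≡ 171 (mod 353)
24^11 ≡ 216 (mod 353)
24^16 ≡ 295 (mod 353)
24^22 ≡ 60 (mod 353)
24^32 ≡ 187 (mod 353)
24^44 ≡ 70 (mod 353)
24^88 ≡ 311 (mod 353)
24^176 ≡ 352 (mod 353)
24^352 ≡ 1 (mod 353) ✓
Therefore the multiplicative order of 24 modulo 353 is 352.

352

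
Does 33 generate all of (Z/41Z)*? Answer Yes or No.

No

φ(41) = 41 − 1 = 40 = 2^3 · 5.
It suffices to check that the order of 33 is not a proper divisor of 40: compute 33^(40/q) for q ∈ {2, 5}.
33^20 ≡ 1 (mod 41)  [q = 2: ≡ 1 ✗]
33^8 ≡ 16 (mod 41)  [q = 5: ≢ 1 ✓]
Since 33^20 ≡ 1, the order of 33 divides 20 < 40, so 33 is not a primitive root.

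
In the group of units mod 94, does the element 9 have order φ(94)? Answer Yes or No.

φ(94) = φ(2)·φ(47) = 1·46 = 46 = 2 · 23.
Test 9^(46/q) mod 94 for each prime factor q of 46:
9^23 ≡ 1 (mod 94)  [q = 2: ≡ 1 ✗]
9^2 ≡ 81 (mod 94)  [q = 23: ≢ 1 ✓]
The check at q = 2 fails, so 9 generates a proper subgroup.

No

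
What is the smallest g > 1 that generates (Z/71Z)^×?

φ(71) = 71 − 1 = 70 = 2 · 5 · 7.
g is a primitive root iff g^(70/q) ≢ 1 (mod 71) for each prime q ∈ {2, 5, 7}.
g = 2: 2^35 ≡ 1 — hits 1, so not a primitive root.
g = 3: 3^35 ≡ 1 — hits 1, so not a primitive root.
g = 4: 4^35 ≡ 1 — hits 1, so not a primitive root.
g = 5: 5^35 ≡ 1 — hits 1, so not a primitive root.
g = 6: 6^35 ≡ 1 — hits 1, so not a primitive root.
g = 7: 7^35 ≡ 70; 7^14 ≡ 54; 7^10 ≡ 45 — none is 1, so 7 is a primitive root.
So 7 is the smallest generator of (Z/71Z)^×.

7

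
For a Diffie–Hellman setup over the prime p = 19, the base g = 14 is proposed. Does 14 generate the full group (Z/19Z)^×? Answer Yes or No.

Yes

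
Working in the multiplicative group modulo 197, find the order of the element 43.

Since 43 ∈ (Z/197Z)^×, its order divides φ(197) = 197 − 1 = 196 = 2^2 · 7^2.
Divisors of 196: 1, 2, 4, 7, 14, 28, 49, 98, 196.
Check 43^d mod 197 for each divisor in increasing order:
43^1 ≡ 43 (mod 197)
43^2 ≡ 76 (mod 197)
43^4 ≡ 63 (mod 197)
43^7 ≡ 19 (mod 197)
43^14 ≡ 164 (mod 197)
43^28 ≡ 104 (mod 197)
43^49 ≡ 196 (mod 197)
43^98 ≡ 1 (mod 197) ✓
Therefore the multiplicative order of 43 modulo 197 is 98.

98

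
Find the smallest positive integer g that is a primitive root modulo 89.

φ(89) = 89 − 1 = 88 = 2^3 · 11.
g is a primitive root iff g^(88/q) ≢ 1 (mod 89) for each prime q ∈ {2, 11}.
g = 2: 2^44 ≡ 1 — hits 1, so not a primitive root.
g = 3: 3^44 ≡ 88; 3^8 ≡ 64 — none is 1, so 3 is a primitive root.
Hence the least primitive root of 89 is 3.

3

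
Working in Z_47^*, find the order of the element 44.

46

ord(44) | φ(47) = 47 − 1 = 46 = 2 · 23.
Divisors of 46: 1, 2, 23, 46.
Evaluate successive powers at the divisors of 46:
44^1 ≡ 44
44^2 ≡ 9
44^23 ≡ 46
44^46 ≡ 1
Hence ord(44) = 46.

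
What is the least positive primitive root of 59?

2

φ(59) = 59 − 1 = 58 = 2 · 29.
g is a primitive root iff g^(58/q) ≢ 1 (mod 59) for each prime q ∈ {2, 29}.
g = 2: 2^29 ≡ 58; 2^2 ≡ 4 — none is 1, so 2 is a primitive root.
So 2 is the smallest generator of (Z/59Z)^×.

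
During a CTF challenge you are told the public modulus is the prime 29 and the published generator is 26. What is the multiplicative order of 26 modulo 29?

28

Since 26 ∈ (Z/29Z)^×, its order divides φ(29) = 29 − 1 = 28 = 2^2 · 7.
Divisors of 28: 1, 2, 4, 7, 14, 28.
Compute 26^d (mod 29) for the divisors d until we hit 1:
26^1 ≡ 26
26^2 ≡ 9
26^4 ≡ 23
26^7 ≡ 17
26^14 ≡ 28
26^28 ≡ 1
Therefore the multiplicative order of 26 modulo 29 is 28.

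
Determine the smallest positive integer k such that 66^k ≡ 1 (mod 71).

10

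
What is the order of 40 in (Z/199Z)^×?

33

ord(40) | φ(199) = 199 − 1 = 198 = 2 · 3^2 · 11.
Divisors of 198: 1, 2, 3, 6, 9, 11, 18, 22, 33, 66, 99, 198.
Compute 40^d (mod 199) for the divisors d until we hit 1:
40^1 ≡ 40 (mod 199)
40^2 ≡ 8 (mod 199)
40^3 ≡ 121 (mod 199)
40^6 ≡ 114 (mod 199)
40^9 ≡ 63 (mod 199)
40^11 ≡ 106 (mod 199)
40^18 ≡ 188 (mod 199)
40^22 ≡ 92 (mod 199)
40^33 ≡ 1 (mod 199) ✓
Hence ord(40) = 33.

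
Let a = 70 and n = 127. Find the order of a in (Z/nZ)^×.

63

The order of 70 must divide φ(127) = 127 − 1 = 126 = 2 · 3^2 · 7.
Divisors of 126: 1, 2, 3, 6, 7, 9, 14, 18, 21, 42, 63, 126.
Check 70^d mod 127 for each divisor in increasing order:
70^1 ≡ 70
70^2 ≡ 74
70^3 ≡ 100
70^6 ≡ 94
70^7 ≡ 103
70^9 ≡ 2
70^14 ≡ 68
70^18 ≡ 4
70^21 ≡ 19
70^42 ≡ 107
70^63 ≡ 1
Therefore the multiplicative order of 70 modulo 127 is 63.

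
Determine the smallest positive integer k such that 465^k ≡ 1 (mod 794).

132

The order of 465 must divide φ(794) = φ(2)·φ(397) = 1·396 = 396 = 2^2 · 3^2 · 11.
Divisors of 396: 1, 2, 3, 4, 6, 9, 11, 12, 18, 22, 33, 36, 44, 66, 99, 132, 198, 396.
Test each divisor d:
465^1 ≡ 465 (mod 794)
465^2 ≡ 257 (mod 794)
465^3 ≡ 405 (mod 794)
465^4 ≡ 147 (mod 794)
465^6 ≡ 461 (mod 794)
465^9 ≡ 115 (mod 794)
465^11 ≡ 177 (mod 794)
465^12 ≡ 523 (mod 794)
465^18 ≡ 521 (mod 794)
465^22 ≡ 363 (mod 794)
465^33 ≡ 731 (mod 794)
465^36 ≡ 687 (mod 794)
465^44 ≡ 759 (mod 794)
465^66 ≡ 793 (mod 794)
465^99 ≡ 63 (mod 794)
465^132 ≡ 1 (mod 794) ✓
The smallest such exponent is 132, so the order of 465 is 132.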